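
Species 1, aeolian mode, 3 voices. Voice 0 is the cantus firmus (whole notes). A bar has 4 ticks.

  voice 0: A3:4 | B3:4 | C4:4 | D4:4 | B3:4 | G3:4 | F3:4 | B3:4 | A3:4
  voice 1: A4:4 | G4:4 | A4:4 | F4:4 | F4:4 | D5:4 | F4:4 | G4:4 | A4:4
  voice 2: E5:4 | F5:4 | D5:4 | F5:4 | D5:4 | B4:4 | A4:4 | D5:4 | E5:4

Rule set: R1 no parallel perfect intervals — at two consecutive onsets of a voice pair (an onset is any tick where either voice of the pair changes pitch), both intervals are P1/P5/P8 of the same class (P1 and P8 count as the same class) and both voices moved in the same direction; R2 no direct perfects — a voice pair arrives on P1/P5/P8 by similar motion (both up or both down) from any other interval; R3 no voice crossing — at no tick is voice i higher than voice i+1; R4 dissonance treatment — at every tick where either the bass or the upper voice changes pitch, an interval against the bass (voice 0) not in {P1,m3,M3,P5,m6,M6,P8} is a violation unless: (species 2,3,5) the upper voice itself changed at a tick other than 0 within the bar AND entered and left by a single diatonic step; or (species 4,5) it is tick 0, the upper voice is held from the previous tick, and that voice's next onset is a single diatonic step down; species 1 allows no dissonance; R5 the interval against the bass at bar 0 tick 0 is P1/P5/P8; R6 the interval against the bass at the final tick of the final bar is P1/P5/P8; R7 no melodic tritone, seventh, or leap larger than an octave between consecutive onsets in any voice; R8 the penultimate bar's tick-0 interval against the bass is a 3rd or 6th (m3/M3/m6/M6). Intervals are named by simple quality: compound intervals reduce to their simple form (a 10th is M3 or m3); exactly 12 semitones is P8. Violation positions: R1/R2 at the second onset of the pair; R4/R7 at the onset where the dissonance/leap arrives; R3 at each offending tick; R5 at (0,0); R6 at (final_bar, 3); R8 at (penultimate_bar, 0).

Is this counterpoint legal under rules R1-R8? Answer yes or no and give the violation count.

No (11 violations)

bar 0: v0=A3 v1=A4 v2=E5 (P5)
bar 1: v0=B3 v1=G4 v2=F5 (TT)
bar 2: v0=C4 v1=A4 v2=D5 (M2)
bar 3: v0=D4 v1=F4 v2=F5 (m3)
bar 4: v0=B3 v1=F4 v2=D5 (m3)
bar 5: v0=G3 v1=D5 v2=B4 (M3)
bar 6: v0=F3 v1=F4 v2=A4 (M3)
bar 7: v0=B3 v1=G4 v2=D5 (m3)
bar 8: v0=A3 v1=A4 v2=E5 (P5)
  R4 @ bar1.0: B3/F5 TT untreated
  R4 @ bar2.0: C4/D5 M2 untreated
  R4 @ bar4.0: B3/F4 TT untreated
  R3 @ bar5.0: D5 above B4
  R3 @ bar5.1: D5 above B4
  R3 @ bar5.2: D5 above B4
  R3 @ bar5.3: D5 above B4
  R2 @ bar6.0: G3/D5 P5 -> F3/F4 P8 similar
  R2 @ bar7.0: F4/A4 M3 -> G4/D5 P5 similar
  R7 @ bar7.0: F3->B3 leap 6st
  R1 @ bar8.0: G4/D5 P5 -> A4/E5 P5 similar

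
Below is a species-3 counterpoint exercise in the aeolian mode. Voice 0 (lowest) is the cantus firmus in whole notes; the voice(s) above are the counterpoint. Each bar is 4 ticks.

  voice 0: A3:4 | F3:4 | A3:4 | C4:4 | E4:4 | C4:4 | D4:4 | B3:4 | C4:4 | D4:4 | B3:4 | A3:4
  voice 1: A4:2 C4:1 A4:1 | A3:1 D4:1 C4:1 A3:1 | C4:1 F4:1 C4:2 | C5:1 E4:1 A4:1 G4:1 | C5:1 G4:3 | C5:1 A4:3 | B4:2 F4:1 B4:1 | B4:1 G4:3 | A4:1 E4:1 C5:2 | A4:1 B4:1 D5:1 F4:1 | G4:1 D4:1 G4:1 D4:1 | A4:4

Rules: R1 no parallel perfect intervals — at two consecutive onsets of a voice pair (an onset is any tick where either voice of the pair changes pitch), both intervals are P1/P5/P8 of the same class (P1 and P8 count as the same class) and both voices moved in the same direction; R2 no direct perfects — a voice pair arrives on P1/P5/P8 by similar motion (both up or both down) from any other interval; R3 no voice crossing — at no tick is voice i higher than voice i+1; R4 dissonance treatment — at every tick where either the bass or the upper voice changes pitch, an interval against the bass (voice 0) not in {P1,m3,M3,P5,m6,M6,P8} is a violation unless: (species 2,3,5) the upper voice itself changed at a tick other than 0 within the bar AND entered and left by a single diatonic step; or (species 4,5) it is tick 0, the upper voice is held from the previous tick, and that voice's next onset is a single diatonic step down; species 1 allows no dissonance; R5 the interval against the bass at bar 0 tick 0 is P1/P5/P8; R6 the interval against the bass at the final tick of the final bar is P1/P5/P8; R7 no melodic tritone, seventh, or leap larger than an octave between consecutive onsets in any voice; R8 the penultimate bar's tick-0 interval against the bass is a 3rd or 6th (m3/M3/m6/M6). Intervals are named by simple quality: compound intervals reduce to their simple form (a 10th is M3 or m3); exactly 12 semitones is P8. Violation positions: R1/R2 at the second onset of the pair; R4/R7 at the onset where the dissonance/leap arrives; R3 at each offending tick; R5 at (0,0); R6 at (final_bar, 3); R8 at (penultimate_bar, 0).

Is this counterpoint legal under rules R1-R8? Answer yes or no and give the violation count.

bar 0: v0=A3 v1=A4 (P8)
bar 1: v0=F3 v1=A3 (M3)
bar 2: v0=A3 v1=C4 (m3)
bar 3: v0=C4 v1=C5 (P8)
bar 4: v0=E4 v1=C5 (m6)
bar 5: v0=C4 v1=C5 (P8)
bar 6: v0=D4 v1=B4 (M6)
bar 7: v0=B3 v1=B4 (P8)
bar 8: v0=C4 v1=A4 (M6)
bar 9: v0=D4 v1=A4 (P5)
bar 10: v0=B3 v1=G4 (m6)
bar 11: v0=A3 v1=A4 (P8)
  R2 @ bar3.0: A3/C4 m3 -> C4/C5 P8 similar
  R7 @ bar6.2: B4->F4 leap 6st
  R7 @ bar6.3: F4->B4 leap 6st

No (3 violations)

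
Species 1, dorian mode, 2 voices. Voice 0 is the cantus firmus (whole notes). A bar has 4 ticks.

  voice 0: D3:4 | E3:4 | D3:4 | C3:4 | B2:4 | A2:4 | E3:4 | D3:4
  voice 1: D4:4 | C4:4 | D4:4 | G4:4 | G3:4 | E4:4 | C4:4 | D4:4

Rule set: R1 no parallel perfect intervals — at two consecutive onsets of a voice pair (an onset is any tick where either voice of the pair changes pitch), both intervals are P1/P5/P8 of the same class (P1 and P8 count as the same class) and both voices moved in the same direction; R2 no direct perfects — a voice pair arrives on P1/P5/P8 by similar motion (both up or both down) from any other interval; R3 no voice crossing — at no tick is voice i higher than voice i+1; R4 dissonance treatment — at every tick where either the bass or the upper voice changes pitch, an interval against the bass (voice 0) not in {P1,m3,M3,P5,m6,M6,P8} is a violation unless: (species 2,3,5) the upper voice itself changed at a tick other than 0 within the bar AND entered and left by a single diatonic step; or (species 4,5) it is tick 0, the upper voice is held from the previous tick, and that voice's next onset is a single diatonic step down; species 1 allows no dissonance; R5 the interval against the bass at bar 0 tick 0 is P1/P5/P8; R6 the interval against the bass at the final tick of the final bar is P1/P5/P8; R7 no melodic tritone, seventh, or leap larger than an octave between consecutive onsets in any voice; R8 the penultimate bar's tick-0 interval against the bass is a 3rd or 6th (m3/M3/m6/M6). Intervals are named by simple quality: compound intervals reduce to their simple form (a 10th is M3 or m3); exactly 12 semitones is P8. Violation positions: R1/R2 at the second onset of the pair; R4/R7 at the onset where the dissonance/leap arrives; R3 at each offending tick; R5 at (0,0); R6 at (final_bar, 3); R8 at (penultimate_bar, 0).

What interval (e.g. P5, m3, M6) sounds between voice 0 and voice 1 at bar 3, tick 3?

voice 0=C3 voice 1=G4 -> P5

P5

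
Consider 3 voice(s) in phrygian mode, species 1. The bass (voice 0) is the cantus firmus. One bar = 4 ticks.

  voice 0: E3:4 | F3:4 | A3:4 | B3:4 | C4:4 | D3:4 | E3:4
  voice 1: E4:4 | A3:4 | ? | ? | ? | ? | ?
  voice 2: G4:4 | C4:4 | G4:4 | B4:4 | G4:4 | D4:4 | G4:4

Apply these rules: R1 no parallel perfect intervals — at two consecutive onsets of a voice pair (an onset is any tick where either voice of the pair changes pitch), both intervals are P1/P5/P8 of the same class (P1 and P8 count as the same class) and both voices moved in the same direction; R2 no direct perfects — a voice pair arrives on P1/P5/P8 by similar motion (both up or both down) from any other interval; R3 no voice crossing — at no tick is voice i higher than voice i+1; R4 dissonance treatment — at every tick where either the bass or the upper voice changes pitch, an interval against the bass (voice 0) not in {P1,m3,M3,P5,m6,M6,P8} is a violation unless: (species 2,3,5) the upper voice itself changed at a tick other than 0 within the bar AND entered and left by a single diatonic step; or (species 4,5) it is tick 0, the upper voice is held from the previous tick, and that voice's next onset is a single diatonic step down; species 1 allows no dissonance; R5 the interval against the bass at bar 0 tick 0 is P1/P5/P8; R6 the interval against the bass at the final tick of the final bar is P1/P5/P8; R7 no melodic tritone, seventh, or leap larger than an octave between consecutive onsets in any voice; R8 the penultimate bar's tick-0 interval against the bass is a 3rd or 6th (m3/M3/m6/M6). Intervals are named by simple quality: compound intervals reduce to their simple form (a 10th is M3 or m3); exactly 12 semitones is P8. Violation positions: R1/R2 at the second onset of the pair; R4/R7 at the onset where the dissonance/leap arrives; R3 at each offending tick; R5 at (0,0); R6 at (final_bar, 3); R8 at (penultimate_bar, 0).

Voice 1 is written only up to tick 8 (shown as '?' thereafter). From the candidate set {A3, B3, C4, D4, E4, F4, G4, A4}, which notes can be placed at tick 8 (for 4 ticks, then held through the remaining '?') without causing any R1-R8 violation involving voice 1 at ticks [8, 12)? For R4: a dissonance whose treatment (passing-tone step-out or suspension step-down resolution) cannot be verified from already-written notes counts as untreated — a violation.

{A3, F4}

A3: legal
B3: violates R4
C4: violates R2
D4: violates R4
E4: violates R2
F4: legal
G4: violates R2,R4,R7
A4: violates R2,R3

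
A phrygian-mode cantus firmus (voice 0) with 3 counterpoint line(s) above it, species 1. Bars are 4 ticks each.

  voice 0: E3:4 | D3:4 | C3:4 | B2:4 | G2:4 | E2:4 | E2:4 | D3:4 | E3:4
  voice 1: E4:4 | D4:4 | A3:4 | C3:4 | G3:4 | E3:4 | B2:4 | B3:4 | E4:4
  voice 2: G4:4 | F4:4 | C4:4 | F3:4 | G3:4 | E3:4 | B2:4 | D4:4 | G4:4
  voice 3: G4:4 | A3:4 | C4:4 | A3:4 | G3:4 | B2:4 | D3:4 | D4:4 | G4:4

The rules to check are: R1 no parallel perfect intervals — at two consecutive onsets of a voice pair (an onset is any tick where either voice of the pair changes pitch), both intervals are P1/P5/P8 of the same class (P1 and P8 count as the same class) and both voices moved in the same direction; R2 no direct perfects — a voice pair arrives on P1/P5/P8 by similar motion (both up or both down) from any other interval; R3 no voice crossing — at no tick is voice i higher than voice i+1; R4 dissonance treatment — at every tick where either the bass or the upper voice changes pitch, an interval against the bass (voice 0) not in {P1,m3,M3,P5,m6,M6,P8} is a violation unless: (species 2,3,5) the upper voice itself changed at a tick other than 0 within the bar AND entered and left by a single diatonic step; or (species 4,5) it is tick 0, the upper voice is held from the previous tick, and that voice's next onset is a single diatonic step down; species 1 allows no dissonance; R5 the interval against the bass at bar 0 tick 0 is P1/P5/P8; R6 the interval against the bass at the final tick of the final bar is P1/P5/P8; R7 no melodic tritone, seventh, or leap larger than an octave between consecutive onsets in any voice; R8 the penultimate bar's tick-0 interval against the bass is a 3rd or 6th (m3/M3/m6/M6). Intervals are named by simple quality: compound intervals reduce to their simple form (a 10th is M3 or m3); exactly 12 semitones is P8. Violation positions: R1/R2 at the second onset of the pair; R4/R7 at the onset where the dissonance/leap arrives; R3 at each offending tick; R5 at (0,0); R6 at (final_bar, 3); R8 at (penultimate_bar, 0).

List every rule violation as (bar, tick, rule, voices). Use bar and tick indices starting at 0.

bar 0: v0=E3 v1=E4 v2=G4 v3=G4 downbeat m3
bar 1: v0=D3 v1=D4 v2=F4 v3=A3 downbeat P5
bar 2: v0=C3 v1=A3 v2=C4 v3=C4 downbeat P8
bar 3: v0=B2 v1=C3 v2=F3 v3=A3 downbeat m7
bar 4: v0=G2 v1=G3 v2=G3 v3=G3 downbeat P8
bar 5: v0=E2 v1=E3 v2=E3 v3=B2 downbeat P5
bar 6: v0=E2 v1=B2 v2=B2 v3=D3 downbeat m7
bar 7: v0=D3 v1=B3 v2=D4 v3=D4 downbeat P8
bar 8: v0=E3 v1=E4 v2=G4 v3=G4 downbeat m3
  -> R5 @ bar 0 tick 0 v(0, 2): opens on m3
  -> R5 @ bar 0 tick 0 v(0, 3): opens on m3
  -> R1 @ bar 1 tick 0 v(0, 1): E3/E4 P8 -> D3/D4 P8 similar
  -> R2 @ bar 1 tick 0 v(0, 3): E3/G4 m3 -> D3/A3 P5 similar
  -> R3 @ bar 1 tick 0 v(2, 3): F4 above A3
  -> R7 @ bar 1 tick 0 v(3,): G4->A3 leap 10st
  -> R3 @ bar 1 tick 1 v(2, 3): F4 above A3
  -> R3 @ bar 1 tick 2 v(2, 3): F4 above A3
  -> R3 @ bar 1 tick 3 v(2, 3): F4 above A3
  -> R2 @ bar 2 tick 0 v(0, 2): D3/F4 m3 -> C3/C4 P8 similar
  -> R4 @ bar 3 tick 0 v(0, 1): B2/C3 m2 untreated
  -> R4 @ bar 3 tick 0 v(0, 2): B2/F3 TT untreated
  -> R4 @ bar 3 tick 0 v(0, 3): B2/A3 m7 untreated
  -> R2 @ bar 4 tick 0 v(0, 3): B2/A3 m7 -> G2/G3 P8 similar
  -> R2 @ bar 4 tick 0 v(1, 2): C3/F3 P4 -> G3/G3 P1 similar
  -> R1 @ bar 5 tick 0 v(0, 1): G2/G3 P8 -> E2/E3 P8 similar
  -> R1 @ bar 5 tick 0 v(0, 2): G2/G3 P8 -> E2/E3 P8 similar
  -> R1 @ bar 5 tick 0 v(1, 2): G3/G3 P1 -> E3/E3 P1 similar
  -> R2 @ bar 5 tick 0 v(0, 3): G2/G3 P8 -> E2/B2 P5 similar
  -> R3 @ bar 5 tick 0 v(2, 3): E3 above B2
  -> R3 @ bar 5 tick 1 v(2, 3): E3 above B2
  -> R3 @ bar 5 tick 2 v(2, 3): E3 above B2
  -> R3 @ bar 5 tick 3 v(2, 3): E3 above B2
  -> R1 @ bar 6 tick 0 v(1, 2): E3/E3 P1 -> B2/B2 P1 similar
  -> R4 @ bar 6 tick 0 v(0, 3): E2/D3 m7 untreated
  -> R2 @ bar 7 tick 0 v(0, 2): E2/B2 P5 -> D3/D4 P8 similar
  -> R2 @ bar 7 tick 0 v(0, 3): E2/D3 m7 -> D3/D4 P8 similar
  -> R2 @ bar 7 tick 0 v(2, 3): B2/D3 m3 -> D4/D4 P1 similar
  -> R7 @ bar 7 tick 0 v(0,): E2->D3 leap 10st
  -> R7 @ bar 7 tick 0 v(2,): B2->D4 leap 15st
  -> R8 @ bar 7 tick 0 v(0, 2): penult P8 not 3rd/6th
  -> R8 @ bar 7 tick 0 v(0, 3): penult P8 not 3rd/6th
  -> R1 @ bar 8 tick 0 v(2, 3): D4/D4 P1 -> G4/G4 P1 similar
  -> R2 @ bar 8 tick 0 v(0, 1): D3/B3 M6 -> E3/E4 P8 similar
  -> R6 @ bar 8 tick 3 v(0, 2): closes on m3
  -> R6 @ bar 8 tick 3 v(0, 3): closes on m3

(0, 0, R5, (0, 2))
(0, 0, R5, (0, 3))
(1, 0, R1, (0, 1))
(1, 0, R2, (0, 3))
(1, 0, R3, (2, 3))
(1, 0, R7, (3,))
(1, 1, R3, (2, 3))
(1, 2, R3, (2, 3))
(1, 3, R3, (2, 3))
(2, 0, R2, (0, 2))
(3, 0, R4, (0, 1))
(3, 0, R4, (0, 2))
(3, 0, R4, (0, 3))
(4, 0, R2, (0, 3))
(4, 0, R2, (1, 2))
(5, 0, R1, (0, 1))
(5, 0, R1, (0, 2))
(5, 0, R1, (1, 2))
(5, 0, R2, (0, 3))
(5, 0, R3, (2, 3))
(5, 1, R3, (2, 3))
(5, 2, R3, (2, 3))
(5, 3, R3, (2, 3))
(6, 0, R1, (1, 2))
(6, 0, R4, (0, 3))
(7, 0, R2, (0, 2))
(7, 0, R2, (0, 3))
(7, 0, R2, (2, 3))
(7, 0, R7, (0,))
(7, 0, R7, (2,))
(7, 0, R8, (0, 2))
(7, 0, R8, (0, 3))
(8, 0, R1, (2, 3))
(8, 0, R2, (0, 1))
(8, 3, R6, (0, 2))
(8, 3, R6, (0, 3))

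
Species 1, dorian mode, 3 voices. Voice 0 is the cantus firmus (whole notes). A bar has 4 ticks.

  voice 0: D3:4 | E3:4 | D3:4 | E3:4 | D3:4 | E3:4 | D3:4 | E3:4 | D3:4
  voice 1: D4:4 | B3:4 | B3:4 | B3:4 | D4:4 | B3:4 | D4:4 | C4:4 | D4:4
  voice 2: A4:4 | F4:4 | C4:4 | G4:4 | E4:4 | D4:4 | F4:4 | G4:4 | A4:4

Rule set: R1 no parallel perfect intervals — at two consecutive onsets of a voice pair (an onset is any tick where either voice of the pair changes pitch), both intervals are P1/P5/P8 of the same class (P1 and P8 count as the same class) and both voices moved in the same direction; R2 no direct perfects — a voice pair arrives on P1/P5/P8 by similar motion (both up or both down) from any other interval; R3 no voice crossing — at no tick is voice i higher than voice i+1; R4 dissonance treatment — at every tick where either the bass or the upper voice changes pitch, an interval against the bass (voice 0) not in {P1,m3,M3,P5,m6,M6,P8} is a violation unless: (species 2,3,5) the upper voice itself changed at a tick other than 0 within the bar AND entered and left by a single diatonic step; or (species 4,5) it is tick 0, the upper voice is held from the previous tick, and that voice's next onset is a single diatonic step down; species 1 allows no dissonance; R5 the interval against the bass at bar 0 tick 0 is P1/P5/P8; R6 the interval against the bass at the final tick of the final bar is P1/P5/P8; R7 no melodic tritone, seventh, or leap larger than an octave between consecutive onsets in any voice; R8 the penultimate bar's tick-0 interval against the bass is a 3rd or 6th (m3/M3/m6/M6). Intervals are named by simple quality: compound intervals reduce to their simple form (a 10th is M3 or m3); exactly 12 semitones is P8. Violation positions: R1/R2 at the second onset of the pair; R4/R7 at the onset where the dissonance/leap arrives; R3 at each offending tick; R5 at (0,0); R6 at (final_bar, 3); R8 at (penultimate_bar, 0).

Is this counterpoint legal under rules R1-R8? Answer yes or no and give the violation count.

No (5 violations)

bar 0: v0=D3 v1=D4 v2=A4 (P5)
bar 1: v0=E3 v1=B3 v2=F4 (m2)
bar 2: v0=D3 v1=B3 v2=C4 (m7)
bar 3: v0=E3 v1=B3 v2=G4 (m3)
bar 4: v0=D3 v1=D4 v2=E4 (M2)
bar 5: v0=E3 v1=B3 v2=D4 (m7)
bar 6: v0=D3 v1=D4 v2=F4 (m3)
bar 7: v0=E3 v1=C4 v2=G4 (m3)
bar 8: v0=D3 v1=D4 v2=A4 (P5)
  R4 @ bar1.0: E3/F4 m2 untreated
  R4 @ bar2.0: D3/C4 m7 untreated
  R4 @ bar4.0: D3/E4 M2 untreated
  R4 @ bar5.0: E3/D4 m7 untreated
  R1 @ bar8.0: C4/G4 P5 -> D4/A4 P5 similar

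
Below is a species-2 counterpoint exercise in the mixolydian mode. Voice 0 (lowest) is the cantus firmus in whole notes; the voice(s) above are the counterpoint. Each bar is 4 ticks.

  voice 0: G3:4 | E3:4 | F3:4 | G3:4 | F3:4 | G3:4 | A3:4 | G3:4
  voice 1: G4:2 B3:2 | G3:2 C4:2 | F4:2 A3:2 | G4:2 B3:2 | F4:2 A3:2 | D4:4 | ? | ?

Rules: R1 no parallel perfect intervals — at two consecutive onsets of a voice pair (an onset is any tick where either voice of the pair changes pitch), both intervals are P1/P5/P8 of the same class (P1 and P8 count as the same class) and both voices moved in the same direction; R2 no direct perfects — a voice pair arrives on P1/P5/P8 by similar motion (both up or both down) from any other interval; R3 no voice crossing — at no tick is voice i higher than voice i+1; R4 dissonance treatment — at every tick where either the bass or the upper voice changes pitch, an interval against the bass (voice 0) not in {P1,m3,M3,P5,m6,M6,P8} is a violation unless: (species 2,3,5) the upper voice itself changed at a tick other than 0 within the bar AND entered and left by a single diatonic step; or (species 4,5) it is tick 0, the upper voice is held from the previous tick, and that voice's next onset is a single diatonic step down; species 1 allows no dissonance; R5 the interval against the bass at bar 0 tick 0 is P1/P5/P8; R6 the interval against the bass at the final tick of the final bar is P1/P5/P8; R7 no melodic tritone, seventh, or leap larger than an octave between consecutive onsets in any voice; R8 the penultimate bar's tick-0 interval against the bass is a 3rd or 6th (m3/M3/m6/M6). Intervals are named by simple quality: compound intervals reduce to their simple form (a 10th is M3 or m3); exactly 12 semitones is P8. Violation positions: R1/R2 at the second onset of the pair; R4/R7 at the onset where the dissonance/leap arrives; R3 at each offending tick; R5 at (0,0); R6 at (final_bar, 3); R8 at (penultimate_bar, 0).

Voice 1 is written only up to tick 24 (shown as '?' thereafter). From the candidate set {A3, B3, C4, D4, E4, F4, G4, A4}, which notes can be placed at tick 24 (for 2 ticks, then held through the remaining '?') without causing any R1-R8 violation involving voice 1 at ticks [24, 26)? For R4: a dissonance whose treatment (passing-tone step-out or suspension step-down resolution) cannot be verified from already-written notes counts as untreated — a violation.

{C4, F4}

A3: violates R8
B3: violates R4,R8
C4: legal
D4: violates R4,R8
E4: violates R1,R8
F4: legal
G4: violates R4,R8
A4: violates R2,R8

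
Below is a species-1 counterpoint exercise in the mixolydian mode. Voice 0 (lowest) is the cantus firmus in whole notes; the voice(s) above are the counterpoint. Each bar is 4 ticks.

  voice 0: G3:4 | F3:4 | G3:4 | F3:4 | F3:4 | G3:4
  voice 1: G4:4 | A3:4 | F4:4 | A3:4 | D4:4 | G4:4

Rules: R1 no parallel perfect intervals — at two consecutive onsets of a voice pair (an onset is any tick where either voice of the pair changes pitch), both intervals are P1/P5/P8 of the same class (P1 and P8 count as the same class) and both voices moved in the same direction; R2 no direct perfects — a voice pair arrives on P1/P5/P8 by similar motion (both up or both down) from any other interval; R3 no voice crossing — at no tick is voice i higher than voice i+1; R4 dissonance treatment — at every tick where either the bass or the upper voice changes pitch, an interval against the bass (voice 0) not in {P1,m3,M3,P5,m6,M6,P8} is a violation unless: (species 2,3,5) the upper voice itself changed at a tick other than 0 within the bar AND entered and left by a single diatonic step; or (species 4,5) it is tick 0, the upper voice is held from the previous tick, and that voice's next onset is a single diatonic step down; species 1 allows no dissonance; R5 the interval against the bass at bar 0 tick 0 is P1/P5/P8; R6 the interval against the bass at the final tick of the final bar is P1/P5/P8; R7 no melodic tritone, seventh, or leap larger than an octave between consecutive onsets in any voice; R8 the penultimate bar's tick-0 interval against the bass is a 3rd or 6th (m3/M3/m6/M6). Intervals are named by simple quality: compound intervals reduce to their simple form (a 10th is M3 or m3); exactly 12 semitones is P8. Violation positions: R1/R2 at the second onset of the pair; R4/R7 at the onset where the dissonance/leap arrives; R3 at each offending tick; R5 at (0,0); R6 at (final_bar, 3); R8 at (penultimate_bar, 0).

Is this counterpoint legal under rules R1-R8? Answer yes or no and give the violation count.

bar 0: v0=G3 v1=G4 (P8)
bar 1: v0=F3 v1=A3 (M3)
bar 2: v0=G3 v1=F4 (m7)
bar 3: v0=F3 v1=A3 (M3)
bar 4: v0=F3 v1=D4 (M6)
bar 5: v0=G3 v1=G4 (P8)
  R7 @ bar1.0: G4->A3 leap 10st
  R4 @ bar2.0: G3/F4 m7 untreated
  R2 @ bar5.0: F3/D4 M6 -> G3/G4 P8 similar

No (3 violations)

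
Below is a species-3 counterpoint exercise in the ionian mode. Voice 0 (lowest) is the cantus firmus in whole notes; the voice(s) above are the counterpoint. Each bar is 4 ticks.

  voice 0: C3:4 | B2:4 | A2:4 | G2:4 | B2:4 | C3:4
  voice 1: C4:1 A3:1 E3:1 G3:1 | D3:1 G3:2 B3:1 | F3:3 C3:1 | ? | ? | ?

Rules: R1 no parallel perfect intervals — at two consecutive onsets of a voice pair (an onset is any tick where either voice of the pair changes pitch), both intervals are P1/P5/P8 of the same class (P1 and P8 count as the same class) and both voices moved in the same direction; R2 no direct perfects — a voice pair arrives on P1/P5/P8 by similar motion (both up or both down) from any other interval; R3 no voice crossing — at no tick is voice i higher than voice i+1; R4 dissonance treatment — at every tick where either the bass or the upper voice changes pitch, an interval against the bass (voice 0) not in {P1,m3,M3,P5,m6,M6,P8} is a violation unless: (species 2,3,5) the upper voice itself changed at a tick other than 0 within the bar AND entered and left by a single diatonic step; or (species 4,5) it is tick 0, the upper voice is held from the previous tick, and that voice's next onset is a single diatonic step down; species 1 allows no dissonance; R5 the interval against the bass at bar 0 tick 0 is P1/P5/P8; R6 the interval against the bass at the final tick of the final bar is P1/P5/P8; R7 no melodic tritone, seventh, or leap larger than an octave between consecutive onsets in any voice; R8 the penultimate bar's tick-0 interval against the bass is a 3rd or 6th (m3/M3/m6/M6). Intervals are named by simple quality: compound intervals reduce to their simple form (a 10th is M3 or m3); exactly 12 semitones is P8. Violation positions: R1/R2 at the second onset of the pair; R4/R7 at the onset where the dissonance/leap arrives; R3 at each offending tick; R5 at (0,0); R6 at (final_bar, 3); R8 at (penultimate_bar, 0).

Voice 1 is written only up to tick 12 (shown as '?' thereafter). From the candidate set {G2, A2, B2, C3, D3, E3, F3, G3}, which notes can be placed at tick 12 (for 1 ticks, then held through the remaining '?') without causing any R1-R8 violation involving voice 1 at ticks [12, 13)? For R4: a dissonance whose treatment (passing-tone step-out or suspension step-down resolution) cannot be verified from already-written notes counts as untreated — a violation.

{B2, D3, E3, G3}

G2: violates R2
A2: violates R4
B2: legal
C3: violates R4
D3: legal
E3: legal
F3: violates R4
G3: legal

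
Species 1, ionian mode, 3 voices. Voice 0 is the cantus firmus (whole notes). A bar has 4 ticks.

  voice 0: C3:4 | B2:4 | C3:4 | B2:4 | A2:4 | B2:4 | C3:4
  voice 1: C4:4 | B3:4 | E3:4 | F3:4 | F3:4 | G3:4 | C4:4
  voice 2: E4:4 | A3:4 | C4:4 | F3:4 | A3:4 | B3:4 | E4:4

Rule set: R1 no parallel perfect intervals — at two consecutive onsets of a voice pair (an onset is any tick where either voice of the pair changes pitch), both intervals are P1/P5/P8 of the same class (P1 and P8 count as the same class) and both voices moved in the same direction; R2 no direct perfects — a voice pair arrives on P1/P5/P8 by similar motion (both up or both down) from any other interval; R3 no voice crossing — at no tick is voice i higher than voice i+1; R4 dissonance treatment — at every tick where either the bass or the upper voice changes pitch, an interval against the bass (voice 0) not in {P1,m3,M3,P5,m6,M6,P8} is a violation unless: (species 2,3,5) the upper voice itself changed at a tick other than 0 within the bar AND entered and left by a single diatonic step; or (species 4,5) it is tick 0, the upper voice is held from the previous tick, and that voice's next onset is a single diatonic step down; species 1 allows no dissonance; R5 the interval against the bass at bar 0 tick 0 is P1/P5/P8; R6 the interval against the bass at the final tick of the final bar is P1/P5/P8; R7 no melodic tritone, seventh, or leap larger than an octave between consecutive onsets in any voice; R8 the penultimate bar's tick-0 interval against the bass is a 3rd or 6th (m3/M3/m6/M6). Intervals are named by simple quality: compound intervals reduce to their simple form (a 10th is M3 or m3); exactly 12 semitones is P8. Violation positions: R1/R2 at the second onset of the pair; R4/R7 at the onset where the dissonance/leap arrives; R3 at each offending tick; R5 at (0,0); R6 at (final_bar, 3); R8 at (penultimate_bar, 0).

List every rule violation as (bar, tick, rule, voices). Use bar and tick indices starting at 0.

(0, 0, R5, (0, 2))
(1, 0, R1, (0, 1))
(1, 0, R3, (1, 2))
(1, 0, R4, (0, 2))
(1, 1, R3, (1, 2))
(1, 2, R3, (1, 2))
(1, 3, R3, (1, 2))
(2, 0, R2, (0, 2))
(3, 0, R4, (0, 1))
(3, 0, R4, (0, 2))
(5, 0, R1, (0, 2))
(5, 0, R8, (0, 2))
(6, 0, R2, (0, 1))
(6, 3, R6, (0, 2))

bar 0: v0=C3 v1=C4 v2=E4 downbeat M3
bar 1: v0=B2 v1=B3 v2=A3 downbeat m7
bar 2: v0=C3 v1=E3 v2=C4 downbeat P8
bar 3: v0=B2 v1=F3 v2=F3 downbeat TT
bar 4: v0=A2 v1=F3 v2=A3 downbeat P8
bar 5: v0=B2 v1=G3 v2=B3 downbeat P8
bar 6: v0=C3 v1=C4 v2=E4 downbeat M3
  -> R5 @ bar 0 tick 0 v(0, 2): opens on M3
  -> R1 @ bar 1 tick 0 v(0, 1): C3/C4 P8 -> B2/B3 P8 similar
  -> R3 @ bar 1 tick 0 v(1, 2): B3 above A3
  -> R4 @ bar 1 tick 0 v(0, 2): B2/A3 m7 untreated
  -> R3 @ bar 1 tick 1 v(1, 2): B3 above A3
  -> R3 @ bar 1 tick 2 v(1, 2): B3 above A3
  -> R3 @ bar 1 tick 3 v(1, 2): B3 above A3
  -> R2 @ bar 2 tick 0 v(0, 2): B2/A3 m7 -> C3/C4 P8 similar
  -> R4 @ bar 3 tick 0 v(0, 1): B2/F3 TT untreated
  -> R4 @ bar 3 tick 0 v(0, 2): B2/F3 TT untreated
  -> R1 @ bar 5 tick 0 v(0, 2): A2/A3 P8 -> B2/B3 P8 similar
  -> R8 @ bar 5 tick 0 v(0, 2): penult P8 not 3rd/6th
  -> R2 @ bar 6 tick 0 v(0, 1): B2/G3 m6 -> C3/C4 P8 similar
  -> R6 @ bar 6 tick 3 v(0, 2): closes on M3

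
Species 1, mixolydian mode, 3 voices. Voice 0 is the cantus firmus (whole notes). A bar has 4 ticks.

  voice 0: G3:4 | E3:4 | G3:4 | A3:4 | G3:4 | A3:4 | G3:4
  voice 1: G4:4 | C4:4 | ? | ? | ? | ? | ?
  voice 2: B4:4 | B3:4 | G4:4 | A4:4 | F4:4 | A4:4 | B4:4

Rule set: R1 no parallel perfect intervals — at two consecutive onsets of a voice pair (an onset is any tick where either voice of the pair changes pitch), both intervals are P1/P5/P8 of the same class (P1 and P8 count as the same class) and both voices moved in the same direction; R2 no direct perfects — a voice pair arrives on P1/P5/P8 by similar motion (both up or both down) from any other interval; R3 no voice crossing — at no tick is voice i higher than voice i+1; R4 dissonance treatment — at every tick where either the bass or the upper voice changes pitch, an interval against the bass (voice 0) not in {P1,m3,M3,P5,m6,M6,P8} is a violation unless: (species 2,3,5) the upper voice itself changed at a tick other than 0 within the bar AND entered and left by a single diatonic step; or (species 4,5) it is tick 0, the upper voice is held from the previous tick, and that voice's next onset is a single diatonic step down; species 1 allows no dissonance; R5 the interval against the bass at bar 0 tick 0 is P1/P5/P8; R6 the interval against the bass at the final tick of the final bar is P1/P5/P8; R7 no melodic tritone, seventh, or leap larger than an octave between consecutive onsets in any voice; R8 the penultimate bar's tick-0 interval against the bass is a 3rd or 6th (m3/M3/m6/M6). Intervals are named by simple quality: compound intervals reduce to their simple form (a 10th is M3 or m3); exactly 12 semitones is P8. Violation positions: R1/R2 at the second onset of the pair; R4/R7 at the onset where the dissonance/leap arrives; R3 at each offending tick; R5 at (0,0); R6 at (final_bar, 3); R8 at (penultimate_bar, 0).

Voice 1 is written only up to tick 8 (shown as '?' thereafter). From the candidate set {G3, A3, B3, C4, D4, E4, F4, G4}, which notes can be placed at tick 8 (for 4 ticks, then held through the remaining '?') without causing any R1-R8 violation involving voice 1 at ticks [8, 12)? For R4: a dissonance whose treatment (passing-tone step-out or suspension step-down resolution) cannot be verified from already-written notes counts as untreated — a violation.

G3: legal
A3: violates R4
B3: legal
C4: violates R4
D4: violates R2
E4: legal
F4: violates R4
G4: violates R2

{B3, E4, G3}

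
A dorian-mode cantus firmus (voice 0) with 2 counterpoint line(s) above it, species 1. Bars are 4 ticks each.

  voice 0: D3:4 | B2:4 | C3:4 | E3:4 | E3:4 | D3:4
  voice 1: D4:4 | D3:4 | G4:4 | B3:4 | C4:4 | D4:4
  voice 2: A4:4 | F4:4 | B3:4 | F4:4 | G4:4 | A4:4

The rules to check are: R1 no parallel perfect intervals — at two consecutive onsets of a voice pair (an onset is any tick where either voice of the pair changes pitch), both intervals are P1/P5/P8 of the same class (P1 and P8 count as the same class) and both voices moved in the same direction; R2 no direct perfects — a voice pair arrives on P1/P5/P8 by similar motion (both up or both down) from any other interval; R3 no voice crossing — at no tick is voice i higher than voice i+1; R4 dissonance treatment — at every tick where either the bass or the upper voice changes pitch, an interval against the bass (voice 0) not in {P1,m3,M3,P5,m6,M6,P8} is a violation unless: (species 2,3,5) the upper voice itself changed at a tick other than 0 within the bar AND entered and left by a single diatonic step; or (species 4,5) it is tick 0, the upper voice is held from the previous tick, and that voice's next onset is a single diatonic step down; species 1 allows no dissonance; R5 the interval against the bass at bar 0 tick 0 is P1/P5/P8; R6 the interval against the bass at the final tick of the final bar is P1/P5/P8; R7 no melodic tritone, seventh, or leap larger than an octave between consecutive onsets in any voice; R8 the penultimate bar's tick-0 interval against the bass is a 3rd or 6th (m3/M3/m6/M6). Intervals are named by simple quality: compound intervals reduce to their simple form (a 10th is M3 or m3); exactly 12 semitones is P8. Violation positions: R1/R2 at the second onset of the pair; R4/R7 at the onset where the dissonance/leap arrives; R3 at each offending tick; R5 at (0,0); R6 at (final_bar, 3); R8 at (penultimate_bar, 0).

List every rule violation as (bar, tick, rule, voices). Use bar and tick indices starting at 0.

(1, 0, R4, (0, 2))
(2, 0, R2, (0, 1))
(2, 0, R3, (1, 2))
(2, 0, R4, (0, 2))
(2, 0, R7, (1,))
(2, 0, R7, (2,))
(2, 1, R3, (1, 2))
(2, 2, R3, (1, 2))
(2, 3, R3, (1, 2))
(3, 0, R4, (0, 2))
(3, 0, R7, (2,))
(4, 0, R2, (1, 2))
(5, 0, R1, (1, 2))

bar 0: v0=D3 v1=D4 v2=A4 downbeat P5
bar 1: v0=B2 v1=D3 v2=F4 downbeat TT
bar 2: v0=C3 v1=G4 v2=B3 downbeat M7
bar 3: v0=E3 v1=B3 v2=F4 downbeat m2
bar 4: v0=E3 v1=C4 v2=G4 downbeat m3
bar 5: v0=D3 v1=D4 v2=A4 downbeat P5
  -> R4 @ bar 1 tick 0 v(0, 2): B2/F4 TT untreated
  -> R2 @ bar 2 tick 0 v(0, 1): B2/D3 m3 -> C3/G4 P5 similar
  -> R3 @ bar 2 tick 0 v(1, 2): G4 above B3
  -> R4 @ bar 2 tick 0 v(0, 2): C3/B3 M7 untreated
  -> R7 @ bar 2 tick 0 v(1,): D3->G4 leap 17st
  -> R7 @ bar 2 tick 0 v(2,): F4->B3 leap 6st
  -> R3 @ bar 2 tick 1 v(1, 2): G4 above B3
  -> R3 @ bar 2 tick 2 v(1, 2): G4 above B3
  -> R3 @ bar 2 tick 3 v(1, 2): G4 above B3
  -> R4 @ bar 3 tick 0 v(0, 2): E3/F4 m2 untreated
  -> R7 @ bar 3 tick 0 v(2,): B3->F4 leap 6st
  -> R2 @ bar 4 tick 0 v(1, 2): B3/F4 TT -> C4/G4 P5 similar
  -> R1 @ bar 5 tick 0 v(1, 2): C4/G4 P5 -> D4/A4 P5 similar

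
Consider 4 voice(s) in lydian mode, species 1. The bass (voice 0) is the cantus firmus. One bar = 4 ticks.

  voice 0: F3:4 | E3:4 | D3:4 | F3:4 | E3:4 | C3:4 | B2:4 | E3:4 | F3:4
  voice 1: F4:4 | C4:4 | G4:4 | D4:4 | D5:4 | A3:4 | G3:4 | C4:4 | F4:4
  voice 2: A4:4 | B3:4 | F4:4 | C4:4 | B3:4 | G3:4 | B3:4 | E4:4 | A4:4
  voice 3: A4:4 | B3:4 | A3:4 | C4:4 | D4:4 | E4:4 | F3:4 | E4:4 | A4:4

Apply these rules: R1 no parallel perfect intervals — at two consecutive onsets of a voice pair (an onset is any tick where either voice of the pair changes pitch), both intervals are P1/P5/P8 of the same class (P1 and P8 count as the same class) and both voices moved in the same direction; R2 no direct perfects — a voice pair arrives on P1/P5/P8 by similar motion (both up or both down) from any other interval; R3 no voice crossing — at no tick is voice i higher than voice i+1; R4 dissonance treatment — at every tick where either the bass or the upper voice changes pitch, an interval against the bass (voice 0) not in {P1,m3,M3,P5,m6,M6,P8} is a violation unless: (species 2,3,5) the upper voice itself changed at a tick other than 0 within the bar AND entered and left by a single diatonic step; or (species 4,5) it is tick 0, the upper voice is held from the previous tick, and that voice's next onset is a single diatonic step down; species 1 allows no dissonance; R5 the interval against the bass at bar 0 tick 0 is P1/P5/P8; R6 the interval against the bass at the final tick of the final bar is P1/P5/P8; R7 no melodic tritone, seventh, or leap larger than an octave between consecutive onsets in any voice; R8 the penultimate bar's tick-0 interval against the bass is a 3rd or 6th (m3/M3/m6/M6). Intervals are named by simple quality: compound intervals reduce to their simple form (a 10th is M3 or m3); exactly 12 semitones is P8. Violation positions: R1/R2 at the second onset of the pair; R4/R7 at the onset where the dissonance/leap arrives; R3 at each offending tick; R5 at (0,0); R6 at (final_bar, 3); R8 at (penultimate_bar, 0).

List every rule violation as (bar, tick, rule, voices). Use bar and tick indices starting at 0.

(0, 0, R5, (0, 2))
(0, 0, R5, (0, 3))
(1, 0, R1, (2, 3))
(1, 0, R2, (0, 2))
(1, 0, R2, (0, 3))
(1, 0, R3, (1, 2))
(1, 0, R7, (2,))
(1, 0, R7, (3,))
(1, 1, R3, (1, 2))
(1, 2, R3, (1, 2))
(1, 3, R3, (1, 2))
(2, 0, R1, (0, 3))
(2, 0, R3, (1, 2))
(2, 0, R3, (2, 3))
(2, 0, R4, (0, 1))
(2, 0, R7, (2,))
(2, 1, R3, (1, 2))
(2, 1, R3, (2, 3))
(2, 2, R3, (1, 2))
(2, 2, R3, (2, 3))
(2, 3, R3, (1, 2))
(2, 3, R3, (2, 3))
(3, 0, R1, (0, 3))
(3, 0, R3, (1, 2))
(3, 1, R3, (1, 2))
(3, 2, R3, (1, 2))
(3, 3, R3, (1, 2))
(4, 0, R1, (0, 2))
(4, 0, R2, (1, 3))
(4, 0, R3, (1, 2))
(4, 0, R4, (0, 1))
(4, 0, R4, (0, 3))
(4, 1, R3, (1, 2))
(4, 2, R3, (1, 2))
(4, 3, R3, (1, 2))
(5, 0, R1, (0, 2))
(5, 0, R3, (1, 2))
(5, 0, R7, (1,))
(5, 1, R3, (1, 2))
(5, 2, R3, (1, 2))
(5, 3, R3, (1, 2))
(6, 0, R3, (2, 3))
(6, 0, R4, (0, 3))
(6, 0, R7, (3,))
(6, 1, R3, (2, 3))
(6, 2, R3, (2, 3))
(6, 3, R3, (2, 3))
(7, 0, R1, (0, 2))
(7, 0, R2, (0, 3))
(7, 0, R2, (2, 3))
(7, 0, R7, (3,))
(7, 0, R8, (0, 2))
(7, 0, R8, (0, 3))
(8, 0, R1, (2, 3))
(8, 0, R2, (0, 1))
(8, 3, R6, (0, 2))
(8, 3, R6, (0, 3))

bar 0: v0=F3 v1=F4 v2=A4 v3=A4 downbeat M3
bar 1: v0=E3 v1=C4 v2=B3 v3=B3 downbeat P5
bar 2: v0=D3 v1=G4 v2=F4 v3=A3 downbeat P5
bar 3: v0=F3 v1=D4 v2=C4 v3=C4 downbeat P5
bar 4: v0=E3 v1=D5 v2=B3 v3=D4 downbeat m7
bar 5: v0=C3 v1=A3 v2=G3 v3=E4 downbeat M3
bar 6: v0=B2 v1=G3 v2=B3 v3=F3 downbeat TT
bar 7: v0=E3 v1=C4 v2=E4 v3=E4 downbeat P8
bar 8: v0=F3 v1=F4 v2=A4 v3=A4 downbeat M3
  -> R5 @ bar 0 tick 0 v(0, 2): opens on M3
  -> R5 @ bar 0 tick 0 v(0, 3): opens on M3
  -> R1 @ bar 1 tick 0 v(2, 3): A4/A4 P1 -> B3/B3 P1 similar
  -> R2 @ bar 1 tick 0 v(0, 2): F3/A4 M3 -> E3/B3 P5 similar
  -> R2 @ bar 1 tick 0 v(0, 3): F3/A4 M3 -> E3/B3 P5 similar
  -> R3 @ bar 1 tick 0 v(1, 2): C4 above B3
  -> R7 @ bar 1 tick 0 v(2,): A4->B3 leap 10st
  -> R7 @ bar 1 tick 0 v(3,): A4->B3 leap 10st
  -> R3 @ bar 1 tick 1 v(1, 2): C4 above B3
  -> R3 @ bar 1 tick 2 v(1, 2): C4 above B3
  -> R3 @ bar 1 tick 3 v(1, 2): C4 above B3
  -> R1 @ bar 2 tick 0 v(0, 3): E3/B3 P5 -> D3/A3 P5 similar
  -> R3 @ bar 2 tick 0 v(1, 2): G4 above F4
  -> R3 @ bar 2 tick 0 v(2, 3): F4 above A3
  -> R4 @ bar 2 tick 0 v(0, 1): D3/G4 P4 untreated
  -> R7 @ bar 2 tick 0 v(2,): B3->F4 leap 6st
  -> R3 @ bar 2 tick 1 v(1, 2): G4 above F4
  -> R3 @ bar 2 tick 1 v(2, 3): F4 above A3
  -> R3 @ bar 2 tick 2 v(1, 2): G4 above F4
  -> R3 @ bar 2 tick 2 v(2, 3): F4 above A3
  -> R3 @ bar 2 tick 3 v(1, 2): G4 above F4
  -> R3 @ bar 2 tick 3 v(2, 3): F4 above A3
  -> R1 @ bar 3 tick 0 v(0, 3): D3/A3 P5 -> F3/C4 P5 similar
  -> R3 @ bar 3 tick 0 v(1, 2): D4 above C4
  -> R3 @ bar 3 tick 1 v(1, 2): D4 above C4
  -> R3 @ bar 3 tick 2 v(1, 2): D4 above C4
  -> R3 @ bar 3 tick 3 v(1, 2): D4 above C4
  -> R1 @ bar 4 tick 0 v(0, 2): F3/C4 P5 -> E3/B3 P5 similar
  -> R2 @ bar 4 tick 0 v(1, 3): D4/C4 M2 -> D5/D4 P8 similar
  -> R3 @ bar 4 tick 0 v(1, 2): D5 above B3
  -> R4 @ bar 4 tick 0 v(0, 1): E3/D5 m7 untreated
  -> R4 @ bar 4 tick 0 v(0, 3): E3/D4 m7 untreated
  -> R3 @ bar 4 tick 1 v(1, 2): D5 above B3
  -> R3 @ bar 4 tick 2 v(1, 2): D5 above B3
  -> R3 @ bar 4 tick 3 v(1, 2): D5 above B3
  -> R1 @ bar 5 tick 0 v(0, 2): E3/B3 P5 -> C3/G3 P5 similar
  -> R3 @ bar 5 tick 0 v(1, 2): A3 above G3
  -> R7 @ bar 5 tick 0 v(1,): D5->A3 leap 17st
  -> R3 @ bar 5 tick 1 v(1, 2): A3 above G3
  -> R3 @ bar 5 tick 2 v(1, 2): A3 above G3
  -> R3 @ bar 5 tick 3 v(1, 2): A3 above G3
  -> R3 @ bar 6 tick 0 v(2, 3): B3 above F3
  -> R4 @ bar 6 tick 0 v(0, 3): B2/F3 TT untreated
  -> R7 @ bar 6 tick 0 v(3,): E4->F3 leap 11st
  -> R3 @ bar 6 tick 1 v(2, 3): B3 above F3
  -> R3 @ bar 6 tick 2 v(2, 3): B3 above F3
  -> R3 @ bar 6 tick 3 v(2, 3): B3 above F3
  -> R1 @ bar 7 tick 0 v(0, 2): B2/B3 P8 -> E3/E4 P8 similar
  -> R2 @ bar 7 tick 0 v(0, 3): B2/F3 TT -> E3/E4 P8 similar
  -> R2 @ bar 7 tick 0 v(2, 3): B3/F3 TT -> E4/E4 P1 similar
  -> R7 @ bar 7 tick 0 v(3,): F3->E4 leap 11st
  -> R8 @ bar 7 tick 0 v(0, 2): penult P8 not 3rd/6th
  -> R8 @ bar 7 tick 0 v(0, 3): penult P8 not 3rd/6th
  -> R1 @ bar 8 tick 0 v(2, 3): E4/E4 P1 -> A4/A4 P1 similar
  -> R2 @ bar 8 tick 0 v(0, 1): E3/C4 m6 -> F3/F4 P8 similar
  -> R6 @ bar 8 tick 3 v(0, 2): closes on M3
  -> R6 @ bar 8 tick 3 v(0, 3): closes on M3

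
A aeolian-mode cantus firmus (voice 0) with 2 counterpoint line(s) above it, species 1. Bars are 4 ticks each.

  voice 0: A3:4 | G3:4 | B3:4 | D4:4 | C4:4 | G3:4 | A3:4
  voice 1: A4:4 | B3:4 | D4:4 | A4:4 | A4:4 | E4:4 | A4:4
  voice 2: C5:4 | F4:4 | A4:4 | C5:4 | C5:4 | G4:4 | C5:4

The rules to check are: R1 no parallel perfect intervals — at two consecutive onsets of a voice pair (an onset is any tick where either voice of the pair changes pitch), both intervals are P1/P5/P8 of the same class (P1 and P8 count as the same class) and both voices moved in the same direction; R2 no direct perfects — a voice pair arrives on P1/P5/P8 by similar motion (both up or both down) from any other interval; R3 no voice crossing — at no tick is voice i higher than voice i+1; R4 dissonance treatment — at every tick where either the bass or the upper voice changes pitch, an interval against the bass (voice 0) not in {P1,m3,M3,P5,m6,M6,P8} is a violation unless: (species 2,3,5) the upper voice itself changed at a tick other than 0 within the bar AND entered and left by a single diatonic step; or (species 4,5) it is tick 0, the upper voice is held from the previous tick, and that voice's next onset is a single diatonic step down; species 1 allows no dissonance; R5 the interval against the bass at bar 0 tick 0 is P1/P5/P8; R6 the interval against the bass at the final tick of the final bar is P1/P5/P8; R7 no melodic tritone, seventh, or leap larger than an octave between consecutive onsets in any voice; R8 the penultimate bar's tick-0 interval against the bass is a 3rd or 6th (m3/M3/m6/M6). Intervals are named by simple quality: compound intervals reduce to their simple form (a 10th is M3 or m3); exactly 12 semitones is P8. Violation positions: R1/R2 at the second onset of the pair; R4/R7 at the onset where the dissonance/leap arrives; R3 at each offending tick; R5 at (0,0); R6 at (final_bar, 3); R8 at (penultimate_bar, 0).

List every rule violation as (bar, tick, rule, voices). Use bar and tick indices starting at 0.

(0, 0, R5, (0, 2))
(1, 0, R4, (0, 2))
(1, 0, R7, (1,))
(2, 0, R2, (1, 2))
(2, 0, R4, (0, 2))
(3, 0, R2, (0, 1))
(3, 0, R4, (0, 2))
(5, 0, R1, (0, 2))
(5, 0, R8, (0, 2))
(6, 0, R2, (0, 1))
(6, 3, R6, (0, 2))

bar 0: v0=A3 v1=A4 v2=C5 downbeat m3
bar 1: v0=G3 v1=B3 v2=F4 downbeat m7
bar 2: v0=B3 v1=D4 v2=A4 downbeat m7
bar 3: v0=D4 v1=A4 v2=C5 downbeat m7
bar 4: v0=C4 v1=A4 v2=C5 downbeat P8
bar 5: v0=G3 v1=E4 v2=G4 downbeat P8
bar 6: v0=A3 v1=A4 v2=C5 downbeat m3
  -> R5 @ bar 0 tick 0 v(0, 2): opens on m3
  -> R4 @ bar 1 tick 0 v(0, 2): G3/F4 m7 untreated
  -> R7 @ bar 1 tick 0 v(1,): A4->B3 leap 10st
  -> R2 @ bar 2 tick 0 v(1, 2): B3/F4 TT -> D4/A4 P5 similar
  -> R4 @ bar 2 tick 0 v(0, 2): B3/A4 m7 untreated
  -> R2 @ bar 3 tick 0 v(0, 1): B3/D4 m3 -> D4/A4 P5 similar
  -> R4 @ bar 3 tick 0 v(0, 2): D4/C5 m7 untreated
  -> R1 @ bar 5 tick 0 v(0, 2): C4/C5 P8 -> G3/G4 P8 similar
  -> R8 @ bar 5 tick 0 v(0, 2): penult P8 not 3rd/6th
  -> R2 @ bar 6 tick 0 v(0, 1): G3/E4 M6 -> A3/A4 P8 similar
  -> R6 @ bar 6 tick 3 v(0, 2): closes on m3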